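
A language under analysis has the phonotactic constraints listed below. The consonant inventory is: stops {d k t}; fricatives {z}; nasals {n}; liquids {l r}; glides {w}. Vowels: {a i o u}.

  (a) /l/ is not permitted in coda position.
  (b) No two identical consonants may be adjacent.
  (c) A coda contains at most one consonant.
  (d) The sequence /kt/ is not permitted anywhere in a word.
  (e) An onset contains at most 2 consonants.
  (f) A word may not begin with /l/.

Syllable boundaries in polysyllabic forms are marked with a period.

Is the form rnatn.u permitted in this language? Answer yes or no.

rnatn.u — violates constraint (c): syllable 1 coda /tn/ has 2 consonants (> 1) → not permitted

no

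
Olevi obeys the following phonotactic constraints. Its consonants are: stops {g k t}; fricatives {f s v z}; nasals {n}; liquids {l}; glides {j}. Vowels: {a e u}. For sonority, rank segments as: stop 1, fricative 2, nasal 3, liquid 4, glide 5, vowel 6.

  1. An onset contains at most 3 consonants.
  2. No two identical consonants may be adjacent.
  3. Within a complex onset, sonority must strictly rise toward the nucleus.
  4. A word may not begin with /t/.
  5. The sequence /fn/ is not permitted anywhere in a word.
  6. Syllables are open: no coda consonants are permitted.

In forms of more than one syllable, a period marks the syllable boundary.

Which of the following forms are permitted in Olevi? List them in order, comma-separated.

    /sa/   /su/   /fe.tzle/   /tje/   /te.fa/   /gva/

/sa/ — σ1 onset /s/, coda /∅/ ok → permitted
/su/ — σ1 onset /s/, coda /∅/ ok → permitted
/fe.tzle/ — σ1 onset /f/, coda /∅/ ok; σ2 onset /tzl/ (1→2→4 rises), coda /∅/ ok → permitted
/tje/ — violates constraint 4: word begins with /t/ → not permitted
/te.fa/ — violates constraint 4: word begins with /t/ → not permitted
/gva/ — σ1 onset /gv/ (1→2 rises), coda /∅/ ok → permitted

/sa/, /su/, /fe.tzle/, /gva/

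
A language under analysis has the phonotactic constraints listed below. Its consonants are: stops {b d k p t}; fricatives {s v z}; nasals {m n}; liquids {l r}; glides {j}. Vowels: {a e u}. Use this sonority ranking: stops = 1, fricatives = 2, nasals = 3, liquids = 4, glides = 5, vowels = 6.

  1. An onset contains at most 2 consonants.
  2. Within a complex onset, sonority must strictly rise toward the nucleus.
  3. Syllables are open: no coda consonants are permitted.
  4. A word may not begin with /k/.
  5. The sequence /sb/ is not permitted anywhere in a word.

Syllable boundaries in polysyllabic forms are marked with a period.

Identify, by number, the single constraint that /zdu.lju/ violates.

2

/zdu.lju/: syllable 1 onset /zd/: /z/ (fricative, 2) → /d/ (stop, 1) does not rise.
This is a violation of constraint 2: "Within a complex onset, sonority must strictly rise toward the nucleus."
The remaining constraints (1, 3, 4, 5) are satisfied.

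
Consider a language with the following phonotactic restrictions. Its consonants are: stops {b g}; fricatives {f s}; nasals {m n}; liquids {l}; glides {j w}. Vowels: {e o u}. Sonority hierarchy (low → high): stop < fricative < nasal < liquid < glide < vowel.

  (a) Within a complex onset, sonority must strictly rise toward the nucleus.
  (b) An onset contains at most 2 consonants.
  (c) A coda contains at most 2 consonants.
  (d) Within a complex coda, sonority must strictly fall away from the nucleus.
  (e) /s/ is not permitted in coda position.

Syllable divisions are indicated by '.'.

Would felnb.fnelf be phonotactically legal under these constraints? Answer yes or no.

no

felnb.fnelf — violates constraint (c): syllable 1 coda /lnb/ has 3 consonants (> 2) → phonotactically illegal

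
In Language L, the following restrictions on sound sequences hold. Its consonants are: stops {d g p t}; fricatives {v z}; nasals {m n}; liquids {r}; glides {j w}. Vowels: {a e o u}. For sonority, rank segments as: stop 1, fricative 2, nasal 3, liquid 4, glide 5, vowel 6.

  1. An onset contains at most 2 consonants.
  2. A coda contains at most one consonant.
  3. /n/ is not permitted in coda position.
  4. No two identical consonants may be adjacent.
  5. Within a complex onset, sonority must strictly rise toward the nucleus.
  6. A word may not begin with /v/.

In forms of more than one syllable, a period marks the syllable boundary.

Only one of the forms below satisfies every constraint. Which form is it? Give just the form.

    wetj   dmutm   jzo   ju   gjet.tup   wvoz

wetj — violates constraint 2: syllable 1 coda /tj/ has 2 consonants (> 1) → not permitted
dmutm — violates constraint 2: syllable 1 coda /tm/ has 2 consonants (> 1) → not permitted
jzo — violates constraint 5: syllable 1 onset /jz/: /j/ (glide, 5) → /z/ (fricative, 2) does not rise → not permitted
ju — σ1 onset /j/, coda /∅/ ok → permitted
gjet.tup — violates constraint 4: adjacent identical consonants /tt/ → not permitted
wvoz — violates constraint 5: syllable 1 onset /wv/: /w/ (glide, 5) → /v/ (fricative, 2) does not rise → not permitted

ju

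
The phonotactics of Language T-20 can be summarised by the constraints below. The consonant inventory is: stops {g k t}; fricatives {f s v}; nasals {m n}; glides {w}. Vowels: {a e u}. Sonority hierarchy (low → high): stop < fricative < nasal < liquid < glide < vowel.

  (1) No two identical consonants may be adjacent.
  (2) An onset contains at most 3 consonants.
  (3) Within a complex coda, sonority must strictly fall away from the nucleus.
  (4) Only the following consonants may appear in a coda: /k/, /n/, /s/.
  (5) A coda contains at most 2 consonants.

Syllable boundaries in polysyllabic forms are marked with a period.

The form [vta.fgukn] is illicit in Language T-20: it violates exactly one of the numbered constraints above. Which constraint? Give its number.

[vta.fgukn]: syllable 2 coda /kn/: /k/ (stop, 1) → /n/ (nasal, 3) does not fall.
This is a violation of constraint 3: "Within a complex coda, sonority must strictly fall away from the nucleus."
The remaining constraints (1, 2, 4, 5) are satisfied.

3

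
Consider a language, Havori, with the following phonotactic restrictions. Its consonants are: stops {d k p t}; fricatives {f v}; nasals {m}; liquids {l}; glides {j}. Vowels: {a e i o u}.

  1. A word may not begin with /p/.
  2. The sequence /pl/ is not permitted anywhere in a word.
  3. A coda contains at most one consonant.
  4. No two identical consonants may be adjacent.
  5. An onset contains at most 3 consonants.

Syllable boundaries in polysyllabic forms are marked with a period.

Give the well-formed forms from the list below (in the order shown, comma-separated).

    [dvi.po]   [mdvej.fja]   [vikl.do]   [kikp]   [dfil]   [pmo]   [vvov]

[dvi.po] — σ1 onset /dv/ (2C), coda /∅/ ok; σ2 onset /p/, coda /∅/ ok → well-formed
[mdvej.fja] — σ1 onset /mdv/ (3C), coda /j/ ok; σ2 onset /fj/ (2C), coda /∅/ ok → well-formed
[vikl.do] — violates constraint 3: syllable 1 coda /kl/ has 2 consonants (> 1) → ill-formed
[kikp] — violates constraint 3: syllable 1 coda /kp/ has 2 consonants (> 1) → ill-formed
[dfil] — σ1 onset /df/ (2C), coda /l/ ok → well-formed
[pmo] — violates constraint 1: word begins with /p/ → ill-formed
[vvov] — violates constraint 4: adjacent identical consonants /vv/ → ill-formed

[dvi.po], [mdvej.fja], [dfil]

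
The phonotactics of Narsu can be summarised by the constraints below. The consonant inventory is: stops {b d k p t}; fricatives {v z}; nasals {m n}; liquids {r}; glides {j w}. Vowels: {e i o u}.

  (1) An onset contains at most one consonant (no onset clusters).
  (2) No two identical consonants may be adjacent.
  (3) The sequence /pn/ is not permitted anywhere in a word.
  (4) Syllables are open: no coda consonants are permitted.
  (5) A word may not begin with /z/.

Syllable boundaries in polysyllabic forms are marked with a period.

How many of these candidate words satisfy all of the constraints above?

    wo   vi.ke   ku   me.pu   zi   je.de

5

wo — σ1 onset /w/, coda /∅/ ok → permitted
vi.ke — σ1 onset /v/, coda /∅/ ok; σ2 onset /k/, coda /∅/ ok → permitted
ku — σ1 onset /k/, coda /∅/ ok → permitted
me.pu — σ1 onset /m/, coda /∅/ ok; σ2 onset /p/, coda /∅/ ok → permitted
zi — violates constraint 5: word begins with /z/ → not permitted
je.de — σ1 onset /j/, coda /∅/ ok; σ2 onset /d/, coda /∅/ ok → permitted
Permitted: wo, vi.ke, ku, me.pu, je.de → 5.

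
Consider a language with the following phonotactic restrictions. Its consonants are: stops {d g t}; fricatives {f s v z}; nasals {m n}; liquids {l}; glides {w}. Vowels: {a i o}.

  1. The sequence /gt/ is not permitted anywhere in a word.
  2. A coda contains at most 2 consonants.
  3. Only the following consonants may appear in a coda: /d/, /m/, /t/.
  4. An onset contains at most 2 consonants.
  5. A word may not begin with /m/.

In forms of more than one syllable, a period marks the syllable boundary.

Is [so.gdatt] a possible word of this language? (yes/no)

[so.gdatt] — σ1 onset /s/, coda /∅/ ok; σ2 onset /gd/ (2C), coda /tt/ (2C) ok → well-formed

yes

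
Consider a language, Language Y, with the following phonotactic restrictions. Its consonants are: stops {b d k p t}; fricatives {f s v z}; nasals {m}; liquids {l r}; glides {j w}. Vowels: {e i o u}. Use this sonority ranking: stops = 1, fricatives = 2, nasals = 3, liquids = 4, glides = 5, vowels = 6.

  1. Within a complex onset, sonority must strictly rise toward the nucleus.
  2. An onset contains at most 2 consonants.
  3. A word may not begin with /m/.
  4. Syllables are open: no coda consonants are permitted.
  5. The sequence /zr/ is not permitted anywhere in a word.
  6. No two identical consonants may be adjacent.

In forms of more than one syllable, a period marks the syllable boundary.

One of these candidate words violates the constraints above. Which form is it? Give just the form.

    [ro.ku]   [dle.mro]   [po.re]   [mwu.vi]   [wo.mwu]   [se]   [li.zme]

[ro.ku] — σ1 onset /r/, coda /∅/ ok; σ2 onset /k/, coda /∅/ ok → permitted
[dle.mro] — σ1 onset /dl/ (1→4 rises), coda /∅/ ok; σ2 onset /mr/ (3→4 rises), coda /∅/ ok → permitted
[po.re] — σ1 onset /p/, coda /∅/ ok; σ2 onset /r/, coda /∅/ ok → permitted
[mwu.vi] — violates constraint 3: word begins with /m/ → not permitted
[wo.mwu] — σ1 onset /w/, coda /∅/ ok; σ2 onset /mw/ (3→5 rises), coda /∅/ ok → permitted
[se] — σ1 onset /s/, coda /∅/ ok → permitted
[li.zme] — σ1 onset /l/, coda /∅/ ok; σ2 onset /zm/ (2→3 rises), coda /∅/ ok → permitted

[mwu.vi]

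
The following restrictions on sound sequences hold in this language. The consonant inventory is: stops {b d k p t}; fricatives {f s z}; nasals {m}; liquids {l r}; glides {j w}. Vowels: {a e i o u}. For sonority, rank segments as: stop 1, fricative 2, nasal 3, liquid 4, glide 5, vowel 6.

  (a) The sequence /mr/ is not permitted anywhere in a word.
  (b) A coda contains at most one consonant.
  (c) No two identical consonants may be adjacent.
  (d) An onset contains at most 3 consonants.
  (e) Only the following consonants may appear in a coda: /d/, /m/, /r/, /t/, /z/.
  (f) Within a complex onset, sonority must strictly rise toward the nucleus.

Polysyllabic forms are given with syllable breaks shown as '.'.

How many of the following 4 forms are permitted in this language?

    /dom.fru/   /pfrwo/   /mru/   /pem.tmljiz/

/dom.fru/ — σ1 onset /d/, coda /m/ ok; σ2 onset /fr/ (2→4 rises), coda /∅/ ok → permitted
/pfrwo/ — violates constraint (d): syllable 1 onset /pfrw/ has 4 consonants (> 3) → not permitted
/mru/ — violates constraint (a): contains banned sequence /mr/ → not permitted
/pem.tmljiz/ — violates constraint (d): syllable 2 onset /tmlj/ has 4 consonants (> 3) → not permitted
Permitted: /dom.fru/ → 1.

1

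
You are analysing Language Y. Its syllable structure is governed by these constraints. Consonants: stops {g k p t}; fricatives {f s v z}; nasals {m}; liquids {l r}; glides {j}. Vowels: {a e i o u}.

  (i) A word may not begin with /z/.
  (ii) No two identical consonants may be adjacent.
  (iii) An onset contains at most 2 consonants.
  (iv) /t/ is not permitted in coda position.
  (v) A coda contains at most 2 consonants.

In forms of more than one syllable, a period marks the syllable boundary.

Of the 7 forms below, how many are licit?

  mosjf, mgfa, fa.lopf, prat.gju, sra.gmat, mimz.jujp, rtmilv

mosjf — violates constraint (v): syllable 1 coda /sjf/ has 3 consonants (> 2) → illicit
mgfa — violates constraint (iii): syllable 1 onset /mgf/ has 3 consonants (> 2) → illicit
fa.lopf — σ1 onset /f/, coda /∅/ ok; σ2 onset /l/, coda /pf/ (2C) ok → licit
prat.gju — violates constraint (iv): syllable 1 coda contains /t/ → illicit
sra.gmat — violates constraint (iv): syllable 2 coda contains /t/ → illicit
mimz.jujp — σ1 onset /m/, coda /mz/ (2C) ok; σ2 onset /j/, coda /jp/ (2C) ok → licit
rtmilv — violates constraint (iii): syllable 1 onset /rtm/ has 3 consonants (> 2) → illicit
Licit: fa.lopf, mimz.jujp → 2.

2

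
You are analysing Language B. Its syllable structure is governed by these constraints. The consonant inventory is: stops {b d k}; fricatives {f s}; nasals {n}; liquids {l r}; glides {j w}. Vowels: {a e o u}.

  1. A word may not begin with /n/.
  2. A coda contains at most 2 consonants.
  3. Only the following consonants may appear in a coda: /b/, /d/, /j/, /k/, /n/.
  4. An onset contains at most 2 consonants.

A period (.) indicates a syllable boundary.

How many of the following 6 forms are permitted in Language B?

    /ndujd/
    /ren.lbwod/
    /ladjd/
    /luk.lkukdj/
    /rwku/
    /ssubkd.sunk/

0

/ndujd/ — violates constraint 1: word begins with /n/ → not permitted
/ren.lbwod/ — violates constraint 4: syllable 2 onset /lbw/ has 3 consonants (> 2) → not permitted
/ladjd/ — violates constraint 2: syllable 1 coda /djd/ has 3 consonants (> 2) → not permitted
/luk.lkukdj/ — violates constraint 2: syllable 2 coda /kdj/ has 3 consonants (> 2) → not permitted
/rwku/ — violates constraint 4: syllable 1 onset /rwk/ has 3 consonants (> 2) → not permitted
/ssubkd.sunk/ — violates constraint 2: syllable 1 coda /bkd/ has 3 consonants (> 2) → not permitted
No form is permitted → 0.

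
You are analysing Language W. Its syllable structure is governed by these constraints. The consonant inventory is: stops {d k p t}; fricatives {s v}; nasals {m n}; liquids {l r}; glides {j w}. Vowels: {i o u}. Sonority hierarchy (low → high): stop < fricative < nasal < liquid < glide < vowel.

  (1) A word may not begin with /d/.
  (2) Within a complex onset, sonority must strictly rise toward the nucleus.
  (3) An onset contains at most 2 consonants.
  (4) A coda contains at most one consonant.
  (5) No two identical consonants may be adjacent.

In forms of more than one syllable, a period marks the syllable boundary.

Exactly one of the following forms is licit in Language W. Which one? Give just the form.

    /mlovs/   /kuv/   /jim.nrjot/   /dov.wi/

/kuv/

/mlovs/ — violates constraint 4: syllable 1 coda /vs/ has 2 consonants (> 1) → illicit
/kuv/ — σ1 onset /k/, coda /v/ ok → licit
/jim.nrjot/ — violates constraint 3: syllable 2 onset /nrj/ has 3 consonants (> 2) → illicit
/dov.wi/ — violates constraint 1: word begins with /d/ → illicit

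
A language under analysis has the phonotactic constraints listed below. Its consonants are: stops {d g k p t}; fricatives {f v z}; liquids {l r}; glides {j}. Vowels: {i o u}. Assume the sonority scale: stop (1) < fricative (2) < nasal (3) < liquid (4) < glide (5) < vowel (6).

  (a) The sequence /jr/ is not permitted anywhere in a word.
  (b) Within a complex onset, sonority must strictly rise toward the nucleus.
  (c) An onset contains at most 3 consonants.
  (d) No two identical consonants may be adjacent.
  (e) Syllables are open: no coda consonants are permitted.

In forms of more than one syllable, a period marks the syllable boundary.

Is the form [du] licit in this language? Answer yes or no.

yes

[du] — σ1 onset /d/, coda /∅/ ok → licit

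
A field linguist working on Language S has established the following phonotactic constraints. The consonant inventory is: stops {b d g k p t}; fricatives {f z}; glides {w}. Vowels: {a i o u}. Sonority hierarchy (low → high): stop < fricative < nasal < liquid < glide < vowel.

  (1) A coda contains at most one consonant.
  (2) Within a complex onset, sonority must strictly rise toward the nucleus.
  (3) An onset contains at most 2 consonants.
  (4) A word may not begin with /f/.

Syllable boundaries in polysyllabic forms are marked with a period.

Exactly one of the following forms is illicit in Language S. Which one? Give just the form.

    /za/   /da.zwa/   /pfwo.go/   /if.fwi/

/pfwo.go/

/za/ — σ1 onset /z/, coda /∅/ ok → licit
/da.zwa/ — σ1 onset /d/, coda /∅/ ok; σ2 onset /zw/ (2→5 rises), coda /∅/ ok → licit
/pfwo.go/ — violates constraint 3: syllable 1 onset /pfw/ has 3 consonants (> 2) → illicit
/if.fwi/ — σ1 onset /∅/, coda /f/ ok; σ2 onset /fw/ (2→5 rises), coda /∅/ ok → licit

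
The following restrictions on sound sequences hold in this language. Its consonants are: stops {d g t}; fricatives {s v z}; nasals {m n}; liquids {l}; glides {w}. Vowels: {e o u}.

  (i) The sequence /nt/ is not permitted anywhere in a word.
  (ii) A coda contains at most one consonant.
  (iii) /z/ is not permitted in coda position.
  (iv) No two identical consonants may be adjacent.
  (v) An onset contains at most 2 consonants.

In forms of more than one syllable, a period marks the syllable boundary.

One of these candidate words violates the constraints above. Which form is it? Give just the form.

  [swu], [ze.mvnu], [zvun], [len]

[swu] — σ1 onset /sw/ (2C), coda /∅/ ok → phonotactically legal
[ze.mvnu] — violates constraint (v): syllable 2 onset /mvn/ has 3 consonants (> 2) → phonotactically illegal
[zvun] — σ1 onset /zv/ (2C), coda /n/ ok → phonotactically legal
[len] — σ1 onset /l/, coda /n/ ok → phonotactically legal

[ze.mvnu]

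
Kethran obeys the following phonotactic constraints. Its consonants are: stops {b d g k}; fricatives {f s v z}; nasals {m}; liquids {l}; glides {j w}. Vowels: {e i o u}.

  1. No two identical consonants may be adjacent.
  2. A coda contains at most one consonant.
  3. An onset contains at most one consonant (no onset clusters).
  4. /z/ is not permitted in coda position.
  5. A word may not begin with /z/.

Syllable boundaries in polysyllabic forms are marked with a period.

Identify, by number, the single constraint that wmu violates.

wmu: syllable 1 onset /wm/ has 2 consonants (> 1).
This is a violation of constraint 3: "An onset contains at most one consonant (no onset clusters)."
The remaining constraints (1, 2, 4, 5) are satisfied.

3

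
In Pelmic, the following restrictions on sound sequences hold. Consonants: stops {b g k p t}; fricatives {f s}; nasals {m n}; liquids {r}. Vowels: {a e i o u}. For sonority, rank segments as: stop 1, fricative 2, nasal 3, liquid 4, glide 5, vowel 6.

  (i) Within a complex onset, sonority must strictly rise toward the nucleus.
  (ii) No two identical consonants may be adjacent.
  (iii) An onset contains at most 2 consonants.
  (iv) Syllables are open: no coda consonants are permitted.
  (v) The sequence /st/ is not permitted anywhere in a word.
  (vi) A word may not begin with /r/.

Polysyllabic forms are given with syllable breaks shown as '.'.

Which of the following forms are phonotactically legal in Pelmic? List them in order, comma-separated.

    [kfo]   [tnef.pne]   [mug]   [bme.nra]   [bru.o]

[kfo], [bme.nra], [bru.o]

[kfo] — σ1 onset /kf/ (1→2 rises), coda /∅/ ok → phonotactically legal
[tnef.pne] — violates constraint (iv): syllable 1 coda /f/ has 1 consonant (> 0) → phonotactically illegal
[mug] — violates constraint (iv): syllable 1 coda /g/ has 1 consonant (> 0) → phonotactically illegal
[bme.nra] — σ1 onset /bm/ (1→3 rises), coda /∅/ ok; σ2 onset /nr/ (3→4 rises), coda /∅/ ok → phonotactically legal
[bru.o] — σ1 onset /br/ (1→4 rises), coda /∅/ ok; σ2 onset /∅/, coda /∅/ ok → phonotactically legal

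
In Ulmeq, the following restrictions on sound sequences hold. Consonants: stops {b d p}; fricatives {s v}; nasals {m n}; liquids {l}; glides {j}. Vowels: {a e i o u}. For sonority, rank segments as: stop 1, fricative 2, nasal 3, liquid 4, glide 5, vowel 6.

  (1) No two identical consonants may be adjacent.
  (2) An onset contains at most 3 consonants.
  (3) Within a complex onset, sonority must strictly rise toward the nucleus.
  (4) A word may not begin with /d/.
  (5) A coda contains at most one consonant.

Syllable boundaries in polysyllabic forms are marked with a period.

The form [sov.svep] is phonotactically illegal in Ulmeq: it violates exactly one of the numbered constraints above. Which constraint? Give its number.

[sov.svep]: syllable 2 onset /sv/: /s/ (fricative, 2) → /v/ (fricative, 2) does not rise.
This is a violation of constraint 3: "Within a complex onset, sonority must strictly rise toward the nucleus."
The remaining constraints (1, 2, 4, 5) are satisfied.

3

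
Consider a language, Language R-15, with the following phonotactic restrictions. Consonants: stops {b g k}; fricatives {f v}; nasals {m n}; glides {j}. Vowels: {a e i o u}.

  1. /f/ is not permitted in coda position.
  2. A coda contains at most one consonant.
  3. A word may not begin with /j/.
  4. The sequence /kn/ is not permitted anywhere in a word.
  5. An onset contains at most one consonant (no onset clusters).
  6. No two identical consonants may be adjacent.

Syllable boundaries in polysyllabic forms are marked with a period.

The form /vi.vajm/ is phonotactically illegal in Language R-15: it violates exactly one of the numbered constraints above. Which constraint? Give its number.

2

/vi.vajm/: syllable 2 coda /jm/ has 2 consonants (> 1).
This is a violation of constraint 2: "A coda contains at most one consonant."
The remaining constraints (1, 3, 4, 5, 6) are satisfied.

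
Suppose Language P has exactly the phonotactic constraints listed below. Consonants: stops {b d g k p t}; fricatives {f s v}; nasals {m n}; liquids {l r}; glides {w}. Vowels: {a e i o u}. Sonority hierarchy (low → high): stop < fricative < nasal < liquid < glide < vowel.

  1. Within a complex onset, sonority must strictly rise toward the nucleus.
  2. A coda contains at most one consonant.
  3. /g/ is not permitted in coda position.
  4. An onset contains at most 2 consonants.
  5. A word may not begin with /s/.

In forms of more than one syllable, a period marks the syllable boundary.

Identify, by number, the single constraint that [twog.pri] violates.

[twog.pri]: syllable 1 coda contains /g/.
This is a violation of constraint 3: "/g/ is not permitted in coda position."
The remaining constraints (1, 2, 4, 5) are satisfied.

3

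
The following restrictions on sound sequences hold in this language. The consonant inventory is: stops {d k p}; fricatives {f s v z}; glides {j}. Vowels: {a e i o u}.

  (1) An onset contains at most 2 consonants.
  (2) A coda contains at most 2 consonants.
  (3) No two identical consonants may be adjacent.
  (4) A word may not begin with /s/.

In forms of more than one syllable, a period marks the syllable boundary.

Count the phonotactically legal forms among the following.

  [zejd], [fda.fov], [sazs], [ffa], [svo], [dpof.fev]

[zejd] — σ1 onset /z/, coda /jd/ (2C) ok → phonotactically legal
[fda.fov] — σ1 onset /fd/ (2C), coda /∅/ ok; σ2 onset /f/, coda /v/ ok → phonotactically legal
[sazs] — violates constraint 4: word begins with /s/ → phonotactically illegal
[ffa] — violates constraint 3: adjacent identical consonants /ff/ → phonotactically illegal
[svo] — violates constraint 4: word begins with /s/ → phonotactically illegal
[dpof.fev] — violates constraint 3: adjacent identical consonants /ff/ → phonotactically illegal
Phonotactically legal: [zejd], [fda.fov] → 2.

2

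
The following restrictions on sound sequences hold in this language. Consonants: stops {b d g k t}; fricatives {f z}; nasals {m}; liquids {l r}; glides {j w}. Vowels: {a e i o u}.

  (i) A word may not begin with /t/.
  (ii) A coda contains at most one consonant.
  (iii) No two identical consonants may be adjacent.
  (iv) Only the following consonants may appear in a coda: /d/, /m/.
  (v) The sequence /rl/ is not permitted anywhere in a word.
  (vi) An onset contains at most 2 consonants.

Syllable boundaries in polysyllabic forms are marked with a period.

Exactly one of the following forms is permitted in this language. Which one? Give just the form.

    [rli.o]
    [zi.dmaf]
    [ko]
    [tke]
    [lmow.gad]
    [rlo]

[rli.o] — violates constraint (v): contains banned sequence /rl/ → not permitted
[zi.dmaf] — violates constraint (iv): syllable 2 coda contains /f/, which is not a licensed coda consonant → not permitted
[ko] — σ1 onset /k/, coda /∅/ ok → permitted
[tke] — violates constraint (i): word begins with /t/ → not permitted
[lmow.gad] — violates constraint (iv): syllable 1 coda contains /w/, which is not a licensed coda consonant → not permitted
[rlo] — violates constraint (v): contains banned sequence /rl/ → not permitted

[ko]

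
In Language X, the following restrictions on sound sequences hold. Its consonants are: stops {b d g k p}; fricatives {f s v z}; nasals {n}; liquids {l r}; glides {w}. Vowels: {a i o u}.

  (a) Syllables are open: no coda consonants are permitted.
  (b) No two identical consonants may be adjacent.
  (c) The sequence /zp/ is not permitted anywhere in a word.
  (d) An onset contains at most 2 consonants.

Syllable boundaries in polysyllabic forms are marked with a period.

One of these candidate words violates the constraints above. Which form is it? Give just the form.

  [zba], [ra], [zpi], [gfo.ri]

[zba] — σ1 onset /zb/ (2C), coda /∅/ ok → phonotactically legal
[ra] — σ1 onset /r/, coda /∅/ ok → phonotactically legal
[zpi] — violates constraint (c): contains banned sequence /zp/ → phonotactically illegal
[gfo.ri] — σ1 onset /gf/ (2C), coda /∅/ ok; σ2 onset /r/, coda /∅/ ok → phonotactically legal

[zpi]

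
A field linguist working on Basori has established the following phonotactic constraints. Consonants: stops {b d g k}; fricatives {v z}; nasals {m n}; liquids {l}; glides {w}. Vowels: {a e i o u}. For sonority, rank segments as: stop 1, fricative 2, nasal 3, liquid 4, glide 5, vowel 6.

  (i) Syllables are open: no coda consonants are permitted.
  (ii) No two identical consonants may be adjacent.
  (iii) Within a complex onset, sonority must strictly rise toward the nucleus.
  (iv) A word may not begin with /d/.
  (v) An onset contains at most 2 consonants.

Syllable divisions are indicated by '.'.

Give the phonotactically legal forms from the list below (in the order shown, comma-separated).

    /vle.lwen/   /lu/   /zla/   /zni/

/lu/, /zla/, /zni/

/vle.lwen/ — violates constraint (i): syllable 2 coda /n/ has 1 consonant (> 0) → phonotactically illegal
/lu/ — σ1 onset /l/, coda /∅/ ok → phonotactically legal
/zla/ — σ1 onset /zl/ (2→4 rises), coda /∅/ ok → phonotactically legal
/zni/ — σ1 onset /zn/ (2→3 rises), coda /∅/ ok → phonotactically legal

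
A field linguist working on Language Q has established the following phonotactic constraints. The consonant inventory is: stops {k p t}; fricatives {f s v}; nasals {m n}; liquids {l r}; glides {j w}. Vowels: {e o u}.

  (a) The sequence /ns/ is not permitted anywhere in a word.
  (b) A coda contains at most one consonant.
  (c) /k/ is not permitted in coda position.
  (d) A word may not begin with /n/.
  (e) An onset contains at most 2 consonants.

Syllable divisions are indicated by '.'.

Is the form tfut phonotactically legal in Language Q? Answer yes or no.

yes

tfut — σ1 onset /tf/ (2C), coda /t/ ok → phonotactically legal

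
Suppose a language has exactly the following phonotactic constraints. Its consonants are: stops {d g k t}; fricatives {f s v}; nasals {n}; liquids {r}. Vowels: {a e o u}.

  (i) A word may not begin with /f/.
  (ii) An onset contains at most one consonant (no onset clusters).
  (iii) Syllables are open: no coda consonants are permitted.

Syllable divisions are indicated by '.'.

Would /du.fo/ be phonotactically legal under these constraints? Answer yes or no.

yes

/du.fo/ — σ1 onset /d/, coda /∅/ ok; σ2 onset /f/, coda /∅/ ok → phonotactically legal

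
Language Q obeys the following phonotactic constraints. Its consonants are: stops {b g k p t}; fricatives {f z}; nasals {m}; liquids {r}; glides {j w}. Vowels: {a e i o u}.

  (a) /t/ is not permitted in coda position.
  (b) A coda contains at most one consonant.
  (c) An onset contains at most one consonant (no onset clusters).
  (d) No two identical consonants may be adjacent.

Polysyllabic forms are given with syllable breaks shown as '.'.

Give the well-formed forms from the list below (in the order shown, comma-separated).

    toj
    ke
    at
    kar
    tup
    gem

toj, ke, kar, tup, gem

toj — σ1 onset /t/, coda /j/ ok → well-formed
ke — σ1 onset /k/, coda /∅/ ok → well-formed
at — violates constraint (a): syllable 1 coda contains /t/ → ill-formed
kar — σ1 onset /k/, coda /r/ ok → well-formed
tup — σ1 onset /t/, coda /p/ ok → well-formed
gem — σ1 onset /g/, coda /m/ ok → well-formed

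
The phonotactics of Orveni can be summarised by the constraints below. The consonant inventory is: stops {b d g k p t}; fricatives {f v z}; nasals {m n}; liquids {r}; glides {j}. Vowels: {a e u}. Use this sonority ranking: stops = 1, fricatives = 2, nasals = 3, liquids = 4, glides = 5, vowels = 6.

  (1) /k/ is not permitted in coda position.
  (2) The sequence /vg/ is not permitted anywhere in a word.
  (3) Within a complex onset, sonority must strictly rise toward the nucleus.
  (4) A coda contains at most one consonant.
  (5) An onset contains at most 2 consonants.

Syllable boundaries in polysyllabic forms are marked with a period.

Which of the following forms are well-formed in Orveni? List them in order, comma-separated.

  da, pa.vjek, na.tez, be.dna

da — σ1 onset /d/, coda /∅/ ok → well-formed
pa.vjek — violates constraint 1: syllable 2 coda contains /k/ → ill-formed
na.tez — σ1 onset /n/, coda /∅/ ok; σ2 onset /t/, coda /z/ ok → well-formed
be.dna — σ1 onset /b/, coda /∅/ ok; σ2 onset /dn/ (1→3 rises), coda /∅/ ok → well-formed

da, na.tez, be.dna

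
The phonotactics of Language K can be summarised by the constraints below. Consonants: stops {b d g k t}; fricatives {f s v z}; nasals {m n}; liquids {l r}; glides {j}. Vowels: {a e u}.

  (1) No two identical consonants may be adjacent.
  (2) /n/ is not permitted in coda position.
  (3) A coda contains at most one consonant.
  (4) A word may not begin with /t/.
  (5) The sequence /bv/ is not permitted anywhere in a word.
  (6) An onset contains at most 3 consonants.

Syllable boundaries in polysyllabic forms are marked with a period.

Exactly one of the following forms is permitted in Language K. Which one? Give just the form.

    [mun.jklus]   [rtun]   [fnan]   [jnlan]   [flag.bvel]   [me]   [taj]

[mun.jklus] — violates constraint 2: syllable 1 coda contains /n/ → not permitted
[rtun] — violates constraint 2: syllable 1 coda contains /n/ → not permitted
[fnan] — violates constraint 2: syllable 1 coda contains /n/ → not permitted
[jnlan] — violates constraint 2: syllable 1 coda contains /n/ → not permitted
[flag.bvel] — violates constraint 5: contains banned sequence /bv/ → not permitted
[me] — σ1 onset /m/, coda /∅/ ok → permitted
[taj] — violates constraint 4: word begins with /t/ → not permitted

[me]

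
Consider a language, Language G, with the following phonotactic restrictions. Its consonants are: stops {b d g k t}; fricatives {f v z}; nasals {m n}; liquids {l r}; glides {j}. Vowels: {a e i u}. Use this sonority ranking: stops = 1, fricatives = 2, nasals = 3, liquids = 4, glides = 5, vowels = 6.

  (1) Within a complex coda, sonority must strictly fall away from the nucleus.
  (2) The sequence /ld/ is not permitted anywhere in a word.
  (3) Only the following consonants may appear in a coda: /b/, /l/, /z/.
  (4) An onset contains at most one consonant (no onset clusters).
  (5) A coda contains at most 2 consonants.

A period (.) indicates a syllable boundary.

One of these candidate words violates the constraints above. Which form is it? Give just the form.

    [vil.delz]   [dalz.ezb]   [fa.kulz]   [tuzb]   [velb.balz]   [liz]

[vil.delz] — violates constraint 2: contains banned sequence /ld/ → not permitted
[dalz.ezb] — σ1 onset /d/, coda /lz/ (4→2 falls) ok; σ2 onset /∅/, coda /zb/ (2→1 falls) ok → permitted
[fa.kulz] — σ1 onset /f/, coda /∅/ ok; σ2 onset /k/, coda /lz/ (4→2 falls) ok → permitted
[tuzb] — σ1 onset /t/, coda /zb/ (2→1 falls) ok → permitted
[velb.balz] — σ1 onset /v/, coda /lb/ (4→1 falls) ok; σ2 onset /b/, coda /lz/ (4→2 falls) ok → permitted
[liz] — σ1 onset /l/, coda /z/ ok → permitted

[vil.delz]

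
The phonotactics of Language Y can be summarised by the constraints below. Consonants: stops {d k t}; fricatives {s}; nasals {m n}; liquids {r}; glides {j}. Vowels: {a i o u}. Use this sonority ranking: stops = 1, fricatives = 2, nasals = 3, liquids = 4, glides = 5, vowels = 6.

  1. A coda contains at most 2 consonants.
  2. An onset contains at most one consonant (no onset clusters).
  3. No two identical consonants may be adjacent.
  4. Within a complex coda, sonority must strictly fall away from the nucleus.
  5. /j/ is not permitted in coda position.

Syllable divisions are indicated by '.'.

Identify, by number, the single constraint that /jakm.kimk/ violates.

/jakm.kimk/: syllable 1 coda /km/: /k/ (stop, 1) → /m/ (nasal, 3) does not fall.
This is a violation of constraint 4: "Within a complex coda, sonority must strictly fall away from the nucleus."
The remaining constraints (1, 2, 3, 5) are satisfied.

4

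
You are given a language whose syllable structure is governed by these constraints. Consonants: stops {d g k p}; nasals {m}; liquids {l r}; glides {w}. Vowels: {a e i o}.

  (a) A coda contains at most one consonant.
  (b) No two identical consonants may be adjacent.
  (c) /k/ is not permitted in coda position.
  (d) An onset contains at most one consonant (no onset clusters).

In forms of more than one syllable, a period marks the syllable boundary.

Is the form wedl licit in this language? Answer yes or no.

no

wedl — violates constraint (a): syllable 1 coda /dl/ has 2 consonants (> 1) → illicit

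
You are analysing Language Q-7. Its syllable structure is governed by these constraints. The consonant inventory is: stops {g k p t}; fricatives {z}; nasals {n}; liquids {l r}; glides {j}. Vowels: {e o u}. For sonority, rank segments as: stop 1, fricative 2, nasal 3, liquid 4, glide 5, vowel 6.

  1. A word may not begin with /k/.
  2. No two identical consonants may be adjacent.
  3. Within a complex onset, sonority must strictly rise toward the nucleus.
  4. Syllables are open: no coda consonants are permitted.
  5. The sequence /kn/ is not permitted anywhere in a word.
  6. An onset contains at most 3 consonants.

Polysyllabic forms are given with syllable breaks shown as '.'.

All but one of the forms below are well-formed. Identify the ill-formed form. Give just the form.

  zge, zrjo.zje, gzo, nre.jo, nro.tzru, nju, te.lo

zge

zge — violates constraint 3: syllable 1 onset /zg/: /z/ (fricative, 2) → /g/ (stop, 1) does not rise → ill-formed
zrjo.zje — σ1 onset /zrj/ (2→4→5 rises), coda /∅/ ok; σ2 onset /zj/ (2→5 rises), coda /∅/ ok → well-formed
gzo — σ1 onset /gz/ (1→2 rises), coda /∅/ ok → well-formed
nre.jo — σ1 onset /nr/ (3→4 rises), coda /∅/ ok; σ2 onset /j/, coda /∅/ ok → well-formed
nro.tzru — σ1 onset /nr/ (3→4 rises), coda /∅/ ok; σ2 onset /tzr/ (1→2→4 rises), coda /∅/ ok → well-formed
nju — σ1 onset /nj/ (3→5 rises), coda /∅/ ok → well-formed
te.lo — σ1 onset /t/, coda /∅/ ok; σ2 onset /l/, coda /∅/ ok → well-formed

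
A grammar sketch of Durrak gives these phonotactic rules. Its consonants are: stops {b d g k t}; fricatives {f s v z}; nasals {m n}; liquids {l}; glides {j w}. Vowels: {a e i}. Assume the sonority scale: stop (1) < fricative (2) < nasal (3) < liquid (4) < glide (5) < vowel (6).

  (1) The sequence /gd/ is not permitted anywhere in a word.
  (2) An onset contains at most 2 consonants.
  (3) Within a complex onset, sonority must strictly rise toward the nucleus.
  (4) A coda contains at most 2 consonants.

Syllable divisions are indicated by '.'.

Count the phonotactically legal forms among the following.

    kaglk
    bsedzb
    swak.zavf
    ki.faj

kaglk — violates constraint 4: syllable 1 coda /glk/ has 3 consonants (> 2) → phonotactically illegal
bsedzb — violates constraint 4: syllable 1 coda /dzb/ has 3 consonants (> 2) → phonotactically illegal
swak.zavf — σ1 onset /sw/ (2→5 rises), coda /k/ ok; σ2 onset /z/, coda /vf/ (2C) ok → phonotactically legal
ki.faj — σ1 onset /k/, coda /∅/ ok; σ2 onset /f/, coda /j/ ok → phonotactically legal
Phonotactically legal: swak.zavf, ki.faj → 2.

2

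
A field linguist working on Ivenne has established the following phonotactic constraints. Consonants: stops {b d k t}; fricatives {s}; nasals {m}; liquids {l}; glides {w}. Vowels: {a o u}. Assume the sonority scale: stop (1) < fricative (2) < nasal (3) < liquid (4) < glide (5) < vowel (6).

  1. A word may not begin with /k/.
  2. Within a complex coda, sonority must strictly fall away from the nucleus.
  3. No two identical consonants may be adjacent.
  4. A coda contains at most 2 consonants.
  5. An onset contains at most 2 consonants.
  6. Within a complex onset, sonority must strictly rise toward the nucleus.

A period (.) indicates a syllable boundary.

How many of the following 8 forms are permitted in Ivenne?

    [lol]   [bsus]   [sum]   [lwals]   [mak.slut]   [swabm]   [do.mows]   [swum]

7

[lol] — σ1 onset /l/, coda /l/ ok → permitted
[bsus] — σ1 onset /bs/ (1→2 rises), coda /s/ ok → permitted
[sum] — σ1 onset /s/, coda /m/ ok → permitted
[lwals] — σ1 onset /lw/ (4→5 rises), coda /ls/ (4→2 falls) ok → permitted
[mak.slut] — σ1 onset /m/, coda /k/ ok; σ2 onset /sl/ (2→4 rises), coda /t/ ok → permitted
[swabm] — violates constraint 2: syllable 1 coda /bm/: /b/ (stop, 1) → /m/ (nasal, 3) does not fall → not permitted
[do.mows] — σ1 onset /d/, coda /∅/ ok; σ2 onset /m/, coda /ws/ (5→2 falls) ok → permitted
[swum] — σ1 onset /sw/ (2→5 rises), coda /m/ ok → permitted
Permitted: [lol], [bsus], [sum], [lwals], [mak.slut], [do.mows], [swum] → 7.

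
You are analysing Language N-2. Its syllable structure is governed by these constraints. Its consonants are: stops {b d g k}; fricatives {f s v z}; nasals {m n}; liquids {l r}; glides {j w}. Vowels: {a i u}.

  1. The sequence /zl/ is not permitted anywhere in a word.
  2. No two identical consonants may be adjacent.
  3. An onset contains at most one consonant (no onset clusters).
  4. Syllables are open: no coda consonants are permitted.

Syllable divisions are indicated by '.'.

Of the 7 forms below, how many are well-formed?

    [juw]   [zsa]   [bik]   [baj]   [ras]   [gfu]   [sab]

[juw] — violates constraint 4: syllable 1 coda /w/ has 1 consonant (> 0) → ill-formed
[zsa] — violates constraint 3: syllable 1 onset /zs/ has 2 consonants (> 1) → ill-formed
[bik] — violates constraint 4: syllable 1 coda /k/ has 1 consonant (> 0) → ill-formed
[baj] — violates constraint 4: syllable 1 coda /j/ has 1 consonant (> 0) → ill-formed
[ras] — violates constraint 4: syllable 1 coda /s/ has 1 consonant (> 0) → ill-formed
[gfu] — violates constraint 3: syllable 1 onset /gf/ has 2 consonants (> 1) → ill-formed
[sab] — violates constraint 4: syllable 1 coda /b/ has 1 consonant (> 0) → ill-formed
No form is well-formed → 0.

0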